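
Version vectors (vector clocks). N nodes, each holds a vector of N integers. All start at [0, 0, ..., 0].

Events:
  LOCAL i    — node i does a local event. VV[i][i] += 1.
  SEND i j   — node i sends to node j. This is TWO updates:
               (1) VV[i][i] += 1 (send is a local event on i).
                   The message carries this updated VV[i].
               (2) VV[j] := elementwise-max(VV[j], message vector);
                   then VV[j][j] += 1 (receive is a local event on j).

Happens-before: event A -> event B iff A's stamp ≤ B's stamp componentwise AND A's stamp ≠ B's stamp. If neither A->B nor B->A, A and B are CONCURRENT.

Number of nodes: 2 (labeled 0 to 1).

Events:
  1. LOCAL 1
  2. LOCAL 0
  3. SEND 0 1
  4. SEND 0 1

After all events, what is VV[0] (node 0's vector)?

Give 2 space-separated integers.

Initial: VV[0]=[0, 0]
Initial: VV[1]=[0, 0]
Event 1: LOCAL 1: VV[1][1]++ -> VV[1]=[0, 1]
Event 2: LOCAL 0: VV[0][0]++ -> VV[0]=[1, 0]
Event 3: SEND 0->1: VV[0][0]++ -> VV[0]=[2, 0], msg_vec=[2, 0]; VV[1]=max(VV[1],msg_vec) then VV[1][1]++ -> VV[1]=[2, 2]
Event 4: SEND 0->1: VV[0][0]++ -> VV[0]=[3, 0], msg_vec=[3, 0]; VV[1]=max(VV[1],msg_vec) then VV[1][1]++ -> VV[1]=[3, 3]
Final vectors: VV[0]=[3, 0]; VV[1]=[3, 3]

Answer: 3 0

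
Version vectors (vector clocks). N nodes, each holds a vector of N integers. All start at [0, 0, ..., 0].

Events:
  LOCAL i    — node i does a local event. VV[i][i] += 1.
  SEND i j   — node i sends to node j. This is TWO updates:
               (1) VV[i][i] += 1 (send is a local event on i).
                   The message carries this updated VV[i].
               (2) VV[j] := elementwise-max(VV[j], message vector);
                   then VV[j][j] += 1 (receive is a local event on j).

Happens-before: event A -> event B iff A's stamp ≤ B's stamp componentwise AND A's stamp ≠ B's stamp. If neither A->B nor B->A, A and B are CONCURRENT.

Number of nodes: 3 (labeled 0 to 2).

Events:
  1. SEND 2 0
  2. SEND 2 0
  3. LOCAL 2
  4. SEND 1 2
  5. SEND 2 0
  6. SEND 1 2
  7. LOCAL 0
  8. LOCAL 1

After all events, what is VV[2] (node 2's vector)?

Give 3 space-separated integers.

Answer: 0 2 6

Derivation:
Initial: VV[0]=[0, 0, 0]
Initial: VV[1]=[0, 0, 0]
Initial: VV[2]=[0, 0, 0]
Event 1: SEND 2->0: VV[2][2]++ -> VV[2]=[0, 0, 1], msg_vec=[0, 0, 1]; VV[0]=max(VV[0],msg_vec) then VV[0][0]++ -> VV[0]=[1, 0, 1]
Event 2: SEND 2->0: VV[2][2]++ -> VV[2]=[0, 0, 2], msg_vec=[0, 0, 2]; VV[0]=max(VV[0],msg_vec) then VV[0][0]++ -> VV[0]=[2, 0, 2]
Event 3: LOCAL 2: VV[2][2]++ -> VV[2]=[0, 0, 3]
Event 4: SEND 1->2: VV[1][1]++ -> VV[1]=[0, 1, 0], msg_vec=[0, 1, 0]; VV[2]=max(VV[2],msg_vec) then VV[2][2]++ -> VV[2]=[0, 1, 4]
Event 5: SEND 2->0: VV[2][2]++ -> VV[2]=[0, 1, 5], msg_vec=[0, 1, 5]; VV[0]=max(VV[0],msg_vec) then VV[0][0]++ -> VV[0]=[3, 1, 5]
Event 6: SEND 1->2: VV[1][1]++ -> VV[1]=[0, 2, 0], msg_vec=[0, 2, 0]; VV[2]=max(VV[2],msg_vec) then VV[2][2]++ -> VV[2]=[0, 2, 6]
Event 7: LOCAL 0: VV[0][0]++ -> VV[0]=[4, 1, 5]
Event 8: LOCAL 1: VV[1][1]++ -> VV[1]=[0, 3, 0]
Final vectors: VV[0]=[4, 1, 5]; VV[1]=[0, 3, 0]; VV[2]=[0, 2, 6]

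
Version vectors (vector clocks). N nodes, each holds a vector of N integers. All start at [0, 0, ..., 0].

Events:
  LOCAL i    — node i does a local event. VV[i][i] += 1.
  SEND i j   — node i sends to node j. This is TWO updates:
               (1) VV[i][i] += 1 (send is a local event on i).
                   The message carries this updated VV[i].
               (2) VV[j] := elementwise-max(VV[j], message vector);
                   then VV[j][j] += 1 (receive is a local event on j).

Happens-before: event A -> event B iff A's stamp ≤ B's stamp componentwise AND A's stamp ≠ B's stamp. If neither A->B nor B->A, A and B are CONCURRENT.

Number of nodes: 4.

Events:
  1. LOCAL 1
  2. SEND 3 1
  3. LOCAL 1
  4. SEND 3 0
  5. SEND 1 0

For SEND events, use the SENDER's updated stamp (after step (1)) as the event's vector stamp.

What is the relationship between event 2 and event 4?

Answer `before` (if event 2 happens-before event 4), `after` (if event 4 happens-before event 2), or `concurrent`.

Answer: before

Derivation:
Initial: VV[0]=[0, 0, 0, 0]
Initial: VV[1]=[0, 0, 0, 0]
Initial: VV[2]=[0, 0, 0, 0]
Initial: VV[3]=[0, 0, 0, 0]
Event 1: LOCAL 1: VV[1][1]++ -> VV[1]=[0, 1, 0, 0]
Event 2: SEND 3->1: VV[3][3]++ -> VV[3]=[0, 0, 0, 1], msg_vec=[0, 0, 0, 1]; VV[1]=max(VV[1],msg_vec) then VV[1][1]++ -> VV[1]=[0, 2, 0, 1]
Event 3: LOCAL 1: VV[1][1]++ -> VV[1]=[0, 3, 0, 1]
Event 4: SEND 3->0: VV[3][3]++ -> VV[3]=[0, 0, 0, 2], msg_vec=[0, 0, 0, 2]; VV[0]=max(VV[0],msg_vec) then VV[0][0]++ -> VV[0]=[1, 0, 0, 2]
Event 5: SEND 1->0: VV[1][1]++ -> VV[1]=[0, 4, 0, 1], msg_vec=[0, 4, 0, 1]; VV[0]=max(VV[0],msg_vec) then VV[0][0]++ -> VV[0]=[2, 4, 0, 2]
Event 2 stamp: [0, 0, 0, 1]
Event 4 stamp: [0, 0, 0, 2]
[0, 0, 0, 1] <= [0, 0, 0, 2]? True
[0, 0, 0, 2] <= [0, 0, 0, 1]? False
Relation: before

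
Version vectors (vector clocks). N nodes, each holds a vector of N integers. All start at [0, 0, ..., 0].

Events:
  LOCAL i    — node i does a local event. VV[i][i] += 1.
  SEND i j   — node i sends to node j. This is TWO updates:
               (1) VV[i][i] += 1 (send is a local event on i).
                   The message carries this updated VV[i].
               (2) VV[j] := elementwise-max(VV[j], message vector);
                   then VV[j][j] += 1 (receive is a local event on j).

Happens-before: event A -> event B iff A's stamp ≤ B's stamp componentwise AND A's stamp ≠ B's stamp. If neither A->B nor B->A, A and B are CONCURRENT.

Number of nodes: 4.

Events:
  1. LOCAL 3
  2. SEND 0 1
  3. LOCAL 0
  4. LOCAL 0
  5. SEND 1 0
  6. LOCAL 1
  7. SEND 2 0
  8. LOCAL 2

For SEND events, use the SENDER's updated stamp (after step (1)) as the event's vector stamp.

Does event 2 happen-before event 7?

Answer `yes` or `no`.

Answer: no

Derivation:
Initial: VV[0]=[0, 0, 0, 0]
Initial: VV[1]=[0, 0, 0, 0]
Initial: VV[2]=[0, 0, 0, 0]
Initial: VV[3]=[0, 0, 0, 0]
Event 1: LOCAL 3: VV[3][3]++ -> VV[3]=[0, 0, 0, 1]
Event 2: SEND 0->1: VV[0][0]++ -> VV[0]=[1, 0, 0, 0], msg_vec=[1, 0, 0, 0]; VV[1]=max(VV[1],msg_vec) then VV[1][1]++ -> VV[1]=[1, 1, 0, 0]
Event 3: LOCAL 0: VV[0][0]++ -> VV[0]=[2, 0, 0, 0]
Event 4: LOCAL 0: VV[0][0]++ -> VV[0]=[3, 0, 0, 0]
Event 5: SEND 1->0: VV[1][1]++ -> VV[1]=[1, 2, 0, 0], msg_vec=[1, 2, 0, 0]; VV[0]=max(VV[0],msg_vec) then VV[0][0]++ -> VV[0]=[4, 2, 0, 0]
Event 6: LOCAL 1: VV[1][1]++ -> VV[1]=[1, 3, 0, 0]
Event 7: SEND 2->0: VV[2][2]++ -> VV[2]=[0, 0, 1, 0], msg_vec=[0, 0, 1, 0]; VV[0]=max(VV[0],msg_vec) then VV[0][0]++ -> VV[0]=[5, 2, 1, 0]
Event 8: LOCAL 2: VV[2][2]++ -> VV[2]=[0, 0, 2, 0]
Event 2 stamp: [1, 0, 0, 0]
Event 7 stamp: [0, 0, 1, 0]
[1, 0, 0, 0] <= [0, 0, 1, 0]? False. Equal? False. Happens-before: False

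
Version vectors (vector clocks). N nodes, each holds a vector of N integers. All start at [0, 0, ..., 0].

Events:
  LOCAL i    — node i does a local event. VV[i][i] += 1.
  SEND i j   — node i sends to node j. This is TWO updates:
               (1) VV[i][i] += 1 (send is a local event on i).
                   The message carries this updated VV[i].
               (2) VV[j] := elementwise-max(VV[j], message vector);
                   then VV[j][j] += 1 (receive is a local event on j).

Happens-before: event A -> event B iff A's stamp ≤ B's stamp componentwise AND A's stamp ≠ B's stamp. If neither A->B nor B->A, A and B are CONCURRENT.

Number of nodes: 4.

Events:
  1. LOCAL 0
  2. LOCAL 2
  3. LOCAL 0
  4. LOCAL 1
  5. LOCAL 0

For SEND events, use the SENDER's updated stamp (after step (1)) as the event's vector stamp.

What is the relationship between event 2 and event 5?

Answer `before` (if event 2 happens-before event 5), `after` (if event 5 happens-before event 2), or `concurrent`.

Initial: VV[0]=[0, 0, 0, 0]
Initial: VV[1]=[0, 0, 0, 0]
Initial: VV[2]=[0, 0, 0, 0]
Initial: VV[3]=[0, 0, 0, 0]
Event 1: LOCAL 0: VV[0][0]++ -> VV[0]=[1, 0, 0, 0]
Event 2: LOCAL 2: VV[2][2]++ -> VV[2]=[0, 0, 1, 0]
Event 3: LOCAL 0: VV[0][0]++ -> VV[0]=[2, 0, 0, 0]
Event 4: LOCAL 1: VV[1][1]++ -> VV[1]=[0, 1, 0, 0]
Event 5: LOCAL 0: VV[0][0]++ -> VV[0]=[3, 0, 0, 0]
Event 2 stamp: [0, 0, 1, 0]
Event 5 stamp: [3, 0, 0, 0]
[0, 0, 1, 0] <= [3, 0, 0, 0]? False
[3, 0, 0, 0] <= [0, 0, 1, 0]? False
Relation: concurrent

Answer: concurrent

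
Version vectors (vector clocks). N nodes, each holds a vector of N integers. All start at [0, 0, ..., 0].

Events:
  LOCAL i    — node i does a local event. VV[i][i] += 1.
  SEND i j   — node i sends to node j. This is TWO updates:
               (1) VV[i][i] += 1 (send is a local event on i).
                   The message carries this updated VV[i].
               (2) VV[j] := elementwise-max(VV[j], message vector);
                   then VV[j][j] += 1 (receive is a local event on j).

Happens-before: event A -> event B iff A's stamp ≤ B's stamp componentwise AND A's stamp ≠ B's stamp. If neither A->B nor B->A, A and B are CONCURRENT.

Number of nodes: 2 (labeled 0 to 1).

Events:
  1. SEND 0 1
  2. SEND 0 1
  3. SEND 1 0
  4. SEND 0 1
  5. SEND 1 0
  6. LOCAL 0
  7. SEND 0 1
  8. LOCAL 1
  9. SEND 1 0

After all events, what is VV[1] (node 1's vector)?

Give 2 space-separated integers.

Initial: VV[0]=[0, 0]
Initial: VV[1]=[0, 0]
Event 1: SEND 0->1: VV[0][0]++ -> VV[0]=[1, 0], msg_vec=[1, 0]; VV[1]=max(VV[1],msg_vec) then VV[1][1]++ -> VV[1]=[1, 1]
Event 2: SEND 0->1: VV[0][0]++ -> VV[0]=[2, 0], msg_vec=[2, 0]; VV[1]=max(VV[1],msg_vec) then VV[1][1]++ -> VV[1]=[2, 2]
Event 3: SEND 1->0: VV[1][1]++ -> VV[1]=[2, 3], msg_vec=[2, 3]; VV[0]=max(VV[0],msg_vec) then VV[0][0]++ -> VV[0]=[3, 3]
Event 4: SEND 0->1: VV[0][0]++ -> VV[0]=[4, 3], msg_vec=[4, 3]; VV[1]=max(VV[1],msg_vec) then VV[1][1]++ -> VV[1]=[4, 4]
Event 5: SEND 1->0: VV[1][1]++ -> VV[1]=[4, 5], msg_vec=[4, 5]; VV[0]=max(VV[0],msg_vec) then VV[0][0]++ -> VV[0]=[5, 5]
Event 6: LOCAL 0: VV[0][0]++ -> VV[0]=[6, 5]
Event 7: SEND 0->1: VV[0][0]++ -> VV[0]=[7, 5], msg_vec=[7, 5]; VV[1]=max(VV[1],msg_vec) then VV[1][1]++ -> VV[1]=[7, 6]
Event 8: LOCAL 1: VV[1][1]++ -> VV[1]=[7, 7]
Event 9: SEND 1->0: VV[1][1]++ -> VV[1]=[7, 8], msg_vec=[7, 8]; VV[0]=max(VV[0],msg_vec) then VV[0][0]++ -> VV[0]=[8, 8]
Final vectors: VV[0]=[8, 8]; VV[1]=[7, 8]

Answer: 7 8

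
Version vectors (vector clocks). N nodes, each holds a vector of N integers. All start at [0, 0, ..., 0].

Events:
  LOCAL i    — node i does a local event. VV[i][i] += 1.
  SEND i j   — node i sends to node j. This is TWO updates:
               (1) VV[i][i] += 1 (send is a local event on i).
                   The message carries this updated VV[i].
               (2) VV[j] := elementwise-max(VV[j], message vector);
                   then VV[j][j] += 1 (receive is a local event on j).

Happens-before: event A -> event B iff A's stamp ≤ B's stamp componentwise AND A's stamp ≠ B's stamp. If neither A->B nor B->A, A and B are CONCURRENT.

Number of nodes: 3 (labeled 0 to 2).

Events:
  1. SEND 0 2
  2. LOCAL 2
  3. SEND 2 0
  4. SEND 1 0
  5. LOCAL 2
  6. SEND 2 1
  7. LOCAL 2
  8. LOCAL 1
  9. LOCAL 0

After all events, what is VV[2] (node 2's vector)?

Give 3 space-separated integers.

Answer: 1 0 6

Derivation:
Initial: VV[0]=[0, 0, 0]
Initial: VV[1]=[0, 0, 0]
Initial: VV[2]=[0, 0, 0]
Event 1: SEND 0->2: VV[0][0]++ -> VV[0]=[1, 0, 0], msg_vec=[1, 0, 0]; VV[2]=max(VV[2],msg_vec) then VV[2][2]++ -> VV[2]=[1, 0, 1]
Event 2: LOCAL 2: VV[2][2]++ -> VV[2]=[1, 0, 2]
Event 3: SEND 2->0: VV[2][2]++ -> VV[2]=[1, 0, 3], msg_vec=[1, 0, 3]; VV[0]=max(VV[0],msg_vec) then VV[0][0]++ -> VV[0]=[2, 0, 3]
Event 4: SEND 1->0: VV[1][1]++ -> VV[1]=[0, 1, 0], msg_vec=[0, 1, 0]; VV[0]=max(VV[0],msg_vec) then VV[0][0]++ -> VV[0]=[3, 1, 3]
Event 5: LOCAL 2: VV[2][2]++ -> VV[2]=[1, 0, 4]
Event 6: SEND 2->1: VV[2][2]++ -> VV[2]=[1, 0, 5], msg_vec=[1, 0, 5]; VV[1]=max(VV[1],msg_vec) then VV[1][1]++ -> VV[1]=[1, 2, 5]
Event 7: LOCAL 2: VV[2][2]++ -> VV[2]=[1, 0, 6]
Event 8: LOCAL 1: VV[1][1]++ -> VV[1]=[1, 3, 5]
Event 9: LOCAL 0: VV[0][0]++ -> VV[0]=[4, 1, 3]
Final vectors: VV[0]=[4, 1, 3]; VV[1]=[1, 3, 5]; VV[2]=[1, 0, 6]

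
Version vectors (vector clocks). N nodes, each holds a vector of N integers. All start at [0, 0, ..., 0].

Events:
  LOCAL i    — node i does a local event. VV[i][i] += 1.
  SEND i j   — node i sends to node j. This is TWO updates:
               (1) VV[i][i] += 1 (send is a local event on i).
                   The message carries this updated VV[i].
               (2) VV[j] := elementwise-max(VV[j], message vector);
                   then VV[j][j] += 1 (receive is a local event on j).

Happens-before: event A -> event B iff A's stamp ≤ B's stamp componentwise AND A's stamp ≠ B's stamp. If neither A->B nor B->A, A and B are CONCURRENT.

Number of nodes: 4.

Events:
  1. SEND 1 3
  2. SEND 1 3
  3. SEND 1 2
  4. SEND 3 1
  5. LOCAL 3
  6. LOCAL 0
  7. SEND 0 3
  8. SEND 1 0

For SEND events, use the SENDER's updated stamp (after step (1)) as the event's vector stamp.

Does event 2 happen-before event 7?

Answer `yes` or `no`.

Initial: VV[0]=[0, 0, 0, 0]
Initial: VV[1]=[0, 0, 0, 0]
Initial: VV[2]=[0, 0, 0, 0]
Initial: VV[3]=[0, 0, 0, 0]
Event 1: SEND 1->3: VV[1][1]++ -> VV[1]=[0, 1, 0, 0], msg_vec=[0, 1, 0, 0]; VV[3]=max(VV[3],msg_vec) then VV[3][3]++ -> VV[3]=[0, 1, 0, 1]
Event 2: SEND 1->3: VV[1][1]++ -> VV[1]=[0, 2, 0, 0], msg_vec=[0, 2, 0, 0]; VV[3]=max(VV[3],msg_vec) then VV[3][3]++ -> VV[3]=[0, 2, 0, 2]
Event 3: SEND 1->2: VV[1][1]++ -> VV[1]=[0, 3, 0, 0], msg_vec=[0, 3, 0, 0]; VV[2]=max(VV[2],msg_vec) then VV[2][2]++ -> VV[2]=[0, 3, 1, 0]
Event 4: SEND 3->1: VV[3][3]++ -> VV[3]=[0, 2, 0, 3], msg_vec=[0, 2, 0, 3]; VV[1]=max(VV[1],msg_vec) then VV[1][1]++ -> VV[1]=[0, 4, 0, 3]
Event 5: LOCAL 3: VV[3][3]++ -> VV[3]=[0, 2, 0, 4]
Event 6: LOCAL 0: VV[0][0]++ -> VV[0]=[1, 0, 0, 0]
Event 7: SEND 0->3: VV[0][0]++ -> VV[0]=[2, 0, 0, 0], msg_vec=[2, 0, 0, 0]; VV[3]=max(VV[3],msg_vec) then VV[3][3]++ -> VV[3]=[2, 2, 0, 5]
Event 8: SEND 1->0: VV[1][1]++ -> VV[1]=[0, 5, 0, 3], msg_vec=[0, 5, 0, 3]; VV[0]=max(VV[0],msg_vec) then VV[0][0]++ -> VV[0]=[3, 5, 0, 3]
Event 2 stamp: [0, 2, 0, 0]
Event 7 stamp: [2, 0, 0, 0]
[0, 2, 0, 0] <= [2, 0, 0, 0]? False. Equal? False. Happens-before: False

Answer: no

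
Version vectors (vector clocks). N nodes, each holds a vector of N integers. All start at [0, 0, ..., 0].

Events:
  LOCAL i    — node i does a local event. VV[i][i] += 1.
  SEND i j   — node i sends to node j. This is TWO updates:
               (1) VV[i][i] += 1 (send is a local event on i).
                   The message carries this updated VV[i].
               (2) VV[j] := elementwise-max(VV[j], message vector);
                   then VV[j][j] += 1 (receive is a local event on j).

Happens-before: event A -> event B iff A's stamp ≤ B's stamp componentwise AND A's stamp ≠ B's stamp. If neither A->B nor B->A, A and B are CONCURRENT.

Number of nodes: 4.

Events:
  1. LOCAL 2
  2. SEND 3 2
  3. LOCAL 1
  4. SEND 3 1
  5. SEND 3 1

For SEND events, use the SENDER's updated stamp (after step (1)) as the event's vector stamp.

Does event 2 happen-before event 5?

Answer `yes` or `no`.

Initial: VV[0]=[0, 0, 0, 0]
Initial: VV[1]=[0, 0, 0, 0]
Initial: VV[2]=[0, 0, 0, 0]
Initial: VV[3]=[0, 0, 0, 0]
Event 1: LOCAL 2: VV[2][2]++ -> VV[2]=[0, 0, 1, 0]
Event 2: SEND 3->2: VV[3][3]++ -> VV[3]=[0, 0, 0, 1], msg_vec=[0, 0, 0, 1]; VV[2]=max(VV[2],msg_vec) then VV[2][2]++ -> VV[2]=[0, 0, 2, 1]
Event 3: LOCAL 1: VV[1][1]++ -> VV[1]=[0, 1, 0, 0]
Event 4: SEND 3->1: VV[3][3]++ -> VV[3]=[0, 0, 0, 2], msg_vec=[0, 0, 0, 2]; VV[1]=max(VV[1],msg_vec) then VV[1][1]++ -> VV[1]=[0, 2, 0, 2]
Event 5: SEND 3->1: VV[3][3]++ -> VV[3]=[0, 0, 0, 3], msg_vec=[0, 0, 0, 3]; VV[1]=max(VV[1],msg_vec) then VV[1][1]++ -> VV[1]=[0, 3, 0, 3]
Event 2 stamp: [0, 0, 0, 1]
Event 5 stamp: [0, 0, 0, 3]
[0, 0, 0, 1] <= [0, 0, 0, 3]? True. Equal? False. Happens-before: True

Answer: yes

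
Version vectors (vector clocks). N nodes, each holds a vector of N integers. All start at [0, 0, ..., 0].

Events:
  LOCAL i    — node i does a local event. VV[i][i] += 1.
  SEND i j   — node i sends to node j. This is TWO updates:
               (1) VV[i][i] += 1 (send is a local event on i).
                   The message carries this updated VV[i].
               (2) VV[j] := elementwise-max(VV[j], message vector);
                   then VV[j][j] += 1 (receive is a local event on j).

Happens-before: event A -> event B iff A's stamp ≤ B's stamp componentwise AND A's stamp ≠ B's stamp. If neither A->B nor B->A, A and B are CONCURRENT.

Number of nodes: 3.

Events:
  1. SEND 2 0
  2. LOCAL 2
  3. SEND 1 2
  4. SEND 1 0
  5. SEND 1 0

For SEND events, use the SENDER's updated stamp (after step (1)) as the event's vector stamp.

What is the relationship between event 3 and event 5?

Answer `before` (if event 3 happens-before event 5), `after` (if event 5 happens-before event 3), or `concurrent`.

Answer: before

Derivation:
Initial: VV[0]=[0, 0, 0]
Initial: VV[1]=[0, 0, 0]
Initial: VV[2]=[0, 0, 0]
Event 1: SEND 2->0: VV[2][2]++ -> VV[2]=[0, 0, 1], msg_vec=[0, 0, 1]; VV[0]=max(VV[0],msg_vec) then VV[0][0]++ -> VV[0]=[1, 0, 1]
Event 2: LOCAL 2: VV[2][2]++ -> VV[2]=[0, 0, 2]
Event 3: SEND 1->2: VV[1][1]++ -> VV[1]=[0, 1, 0], msg_vec=[0, 1, 0]; VV[2]=max(VV[2],msg_vec) then VV[2][2]++ -> VV[2]=[0, 1, 3]
Event 4: SEND 1->0: VV[1][1]++ -> VV[1]=[0, 2, 0], msg_vec=[0, 2, 0]; VV[0]=max(VV[0],msg_vec) then VV[0][0]++ -> VV[0]=[2, 2, 1]
Event 5: SEND 1->0: VV[1][1]++ -> VV[1]=[0, 3, 0], msg_vec=[0, 3, 0]; VV[0]=max(VV[0],msg_vec) then VV[0][0]++ -> VV[0]=[3, 3, 1]
Event 3 stamp: [0, 1, 0]
Event 5 stamp: [0, 3, 0]
[0, 1, 0] <= [0, 3, 0]? True
[0, 3, 0] <= [0, 1, 0]? False
Relation: before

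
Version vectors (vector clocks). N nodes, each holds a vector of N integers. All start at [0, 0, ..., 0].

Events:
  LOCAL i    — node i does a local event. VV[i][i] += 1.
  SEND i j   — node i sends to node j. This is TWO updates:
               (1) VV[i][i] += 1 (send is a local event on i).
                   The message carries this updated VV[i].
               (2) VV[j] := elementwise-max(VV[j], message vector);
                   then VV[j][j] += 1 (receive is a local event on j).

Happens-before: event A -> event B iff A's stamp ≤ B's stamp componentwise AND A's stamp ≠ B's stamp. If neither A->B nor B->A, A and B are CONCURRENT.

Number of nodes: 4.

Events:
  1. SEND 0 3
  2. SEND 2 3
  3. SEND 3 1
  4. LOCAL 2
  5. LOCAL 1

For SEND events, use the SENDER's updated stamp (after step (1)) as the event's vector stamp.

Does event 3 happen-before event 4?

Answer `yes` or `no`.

Initial: VV[0]=[0, 0, 0, 0]
Initial: VV[1]=[0, 0, 0, 0]
Initial: VV[2]=[0, 0, 0, 0]
Initial: VV[3]=[0, 0, 0, 0]
Event 1: SEND 0->3: VV[0][0]++ -> VV[0]=[1, 0, 0, 0], msg_vec=[1, 0, 0, 0]; VV[3]=max(VV[3],msg_vec) then VV[3][3]++ -> VV[3]=[1, 0, 0, 1]
Event 2: SEND 2->3: VV[2][2]++ -> VV[2]=[0, 0, 1, 0], msg_vec=[0, 0, 1, 0]; VV[3]=max(VV[3],msg_vec) then VV[3][3]++ -> VV[3]=[1, 0, 1, 2]
Event 3: SEND 3->1: VV[3][3]++ -> VV[3]=[1, 0, 1, 3], msg_vec=[1, 0, 1, 3]; VV[1]=max(VV[1],msg_vec) then VV[1][1]++ -> VV[1]=[1, 1, 1, 3]
Event 4: LOCAL 2: VV[2][2]++ -> VV[2]=[0, 0, 2, 0]
Event 5: LOCAL 1: VV[1][1]++ -> VV[1]=[1, 2, 1, 3]
Event 3 stamp: [1, 0, 1, 3]
Event 4 stamp: [0, 0, 2, 0]
[1, 0, 1, 3] <= [0, 0, 2, 0]? False. Equal? False. Happens-before: False

Answer: no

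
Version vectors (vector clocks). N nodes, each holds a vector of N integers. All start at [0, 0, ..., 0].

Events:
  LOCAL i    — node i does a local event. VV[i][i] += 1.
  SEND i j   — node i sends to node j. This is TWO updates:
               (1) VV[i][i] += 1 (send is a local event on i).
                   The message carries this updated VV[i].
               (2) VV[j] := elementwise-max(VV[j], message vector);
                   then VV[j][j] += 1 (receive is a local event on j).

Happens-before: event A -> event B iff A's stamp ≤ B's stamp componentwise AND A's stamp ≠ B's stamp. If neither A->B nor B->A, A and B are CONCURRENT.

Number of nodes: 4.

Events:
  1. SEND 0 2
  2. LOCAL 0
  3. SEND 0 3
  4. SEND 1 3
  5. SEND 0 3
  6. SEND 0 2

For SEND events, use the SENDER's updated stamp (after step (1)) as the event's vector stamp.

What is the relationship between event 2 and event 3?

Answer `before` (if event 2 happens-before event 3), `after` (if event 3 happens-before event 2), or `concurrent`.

Initial: VV[0]=[0, 0, 0, 0]
Initial: VV[1]=[0, 0, 0, 0]
Initial: VV[2]=[0, 0, 0, 0]
Initial: VV[3]=[0, 0, 0, 0]
Event 1: SEND 0->2: VV[0][0]++ -> VV[0]=[1, 0, 0, 0], msg_vec=[1, 0, 0, 0]; VV[2]=max(VV[2],msg_vec) then VV[2][2]++ -> VV[2]=[1, 0, 1, 0]
Event 2: LOCAL 0: VV[0][0]++ -> VV[0]=[2, 0, 0, 0]
Event 3: SEND 0->3: VV[0][0]++ -> VV[0]=[3, 0, 0, 0], msg_vec=[3, 0, 0, 0]; VV[3]=max(VV[3],msg_vec) then VV[3][3]++ -> VV[3]=[3, 0, 0, 1]
Event 4: SEND 1->3: VV[1][1]++ -> VV[1]=[0, 1, 0, 0], msg_vec=[0, 1, 0, 0]; VV[3]=max(VV[3],msg_vec) then VV[3][3]++ -> VV[3]=[3, 1, 0, 2]
Event 5: SEND 0->3: VV[0][0]++ -> VV[0]=[4, 0, 0, 0], msg_vec=[4, 0, 0, 0]; VV[3]=max(VV[3],msg_vec) then VV[3][3]++ -> VV[3]=[4, 1, 0, 3]
Event 6: SEND 0->2: VV[0][0]++ -> VV[0]=[5, 0, 0, 0], msg_vec=[5, 0, 0, 0]; VV[2]=max(VV[2],msg_vec) then VV[2][2]++ -> VV[2]=[5, 0, 2, 0]
Event 2 stamp: [2, 0, 0, 0]
Event 3 stamp: [3, 0, 0, 0]
[2, 0, 0, 0] <= [3, 0, 0, 0]? True
[3, 0, 0, 0] <= [2, 0, 0, 0]? False
Relation: before

Answer: before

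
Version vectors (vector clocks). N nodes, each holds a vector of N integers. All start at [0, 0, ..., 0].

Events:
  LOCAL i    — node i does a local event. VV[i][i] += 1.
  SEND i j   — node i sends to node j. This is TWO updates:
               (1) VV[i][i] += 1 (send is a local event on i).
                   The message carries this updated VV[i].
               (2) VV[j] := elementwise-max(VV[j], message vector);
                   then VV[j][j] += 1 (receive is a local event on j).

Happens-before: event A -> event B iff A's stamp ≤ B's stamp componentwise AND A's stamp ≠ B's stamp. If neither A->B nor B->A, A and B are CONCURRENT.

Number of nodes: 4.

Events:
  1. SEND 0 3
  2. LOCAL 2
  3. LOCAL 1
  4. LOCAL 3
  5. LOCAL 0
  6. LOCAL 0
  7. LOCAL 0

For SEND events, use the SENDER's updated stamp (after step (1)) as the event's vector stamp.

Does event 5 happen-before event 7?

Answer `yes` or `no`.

Initial: VV[0]=[0, 0, 0, 0]
Initial: VV[1]=[0, 0, 0, 0]
Initial: VV[2]=[0, 0, 0, 0]
Initial: VV[3]=[0, 0, 0, 0]
Event 1: SEND 0->3: VV[0][0]++ -> VV[0]=[1, 0, 0, 0], msg_vec=[1, 0, 0, 0]; VV[3]=max(VV[3],msg_vec) then VV[3][3]++ -> VV[3]=[1, 0, 0, 1]
Event 2: LOCAL 2: VV[2][2]++ -> VV[2]=[0, 0, 1, 0]
Event 3: LOCAL 1: VV[1][1]++ -> VV[1]=[0, 1, 0, 0]
Event 4: LOCAL 3: VV[3][3]++ -> VV[3]=[1, 0, 0, 2]
Event 5: LOCAL 0: VV[0][0]++ -> VV[0]=[2, 0, 0, 0]
Event 6: LOCAL 0: VV[0][0]++ -> VV[0]=[3, 0, 0, 0]
Event 7: LOCAL 0: VV[0][0]++ -> VV[0]=[4, 0, 0, 0]
Event 5 stamp: [2, 0, 0, 0]
Event 7 stamp: [4, 0, 0, 0]
[2, 0, 0, 0] <= [4, 0, 0, 0]? True. Equal? False. Happens-before: True

Answer: yes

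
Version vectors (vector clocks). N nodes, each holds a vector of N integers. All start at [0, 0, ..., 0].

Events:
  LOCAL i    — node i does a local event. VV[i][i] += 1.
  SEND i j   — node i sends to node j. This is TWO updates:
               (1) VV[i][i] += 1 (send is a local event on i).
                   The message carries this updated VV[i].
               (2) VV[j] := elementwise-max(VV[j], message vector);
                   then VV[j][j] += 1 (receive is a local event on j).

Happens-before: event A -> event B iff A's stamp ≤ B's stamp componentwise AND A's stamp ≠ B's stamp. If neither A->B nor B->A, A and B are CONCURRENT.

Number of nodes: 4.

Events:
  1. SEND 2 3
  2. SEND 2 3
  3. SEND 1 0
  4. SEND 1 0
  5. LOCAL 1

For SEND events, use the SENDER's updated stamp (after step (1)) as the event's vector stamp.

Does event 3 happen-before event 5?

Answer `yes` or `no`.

Answer: yes

Derivation:
Initial: VV[0]=[0, 0, 0, 0]
Initial: VV[1]=[0, 0, 0, 0]
Initial: VV[2]=[0, 0, 0, 0]
Initial: VV[3]=[0, 0, 0, 0]
Event 1: SEND 2->3: VV[2][2]++ -> VV[2]=[0, 0, 1, 0], msg_vec=[0, 0, 1, 0]; VV[3]=max(VV[3],msg_vec) then VV[3][3]++ -> VV[3]=[0, 0, 1, 1]
Event 2: SEND 2->3: VV[2][2]++ -> VV[2]=[0, 0, 2, 0], msg_vec=[0, 0, 2, 0]; VV[3]=max(VV[3],msg_vec) then VV[3][3]++ -> VV[3]=[0, 0, 2, 2]
Event 3: SEND 1->0: VV[1][1]++ -> VV[1]=[0, 1, 0, 0], msg_vec=[0, 1, 0, 0]; VV[0]=max(VV[0],msg_vec) then VV[0][0]++ -> VV[0]=[1, 1, 0, 0]
Event 4: SEND 1->0: VV[1][1]++ -> VV[1]=[0, 2, 0, 0], msg_vec=[0, 2, 0, 0]; VV[0]=max(VV[0],msg_vec) then VV[0][0]++ -> VV[0]=[2, 2, 0, 0]
Event 5: LOCAL 1: VV[1][1]++ -> VV[1]=[0, 3, 0, 0]
Event 3 stamp: [0, 1, 0, 0]
Event 5 stamp: [0, 3, 0, 0]
[0, 1, 0, 0] <= [0, 3, 0, 0]? True. Equal? False. Happens-before: True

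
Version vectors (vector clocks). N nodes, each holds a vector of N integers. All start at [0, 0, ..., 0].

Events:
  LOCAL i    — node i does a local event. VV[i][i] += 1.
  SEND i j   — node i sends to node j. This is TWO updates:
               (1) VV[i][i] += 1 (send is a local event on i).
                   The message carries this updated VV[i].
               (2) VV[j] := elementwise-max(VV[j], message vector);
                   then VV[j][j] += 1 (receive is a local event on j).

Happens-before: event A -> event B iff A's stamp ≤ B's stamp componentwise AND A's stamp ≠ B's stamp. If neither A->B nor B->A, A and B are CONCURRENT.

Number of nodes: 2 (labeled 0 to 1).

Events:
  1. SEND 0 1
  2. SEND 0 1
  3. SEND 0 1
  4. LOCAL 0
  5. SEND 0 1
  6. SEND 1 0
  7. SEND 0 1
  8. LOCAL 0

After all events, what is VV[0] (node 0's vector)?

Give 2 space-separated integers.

Answer: 8 5

Derivation:
Initial: VV[0]=[0, 0]
Initial: VV[1]=[0, 0]
Event 1: SEND 0->1: VV[0][0]++ -> VV[0]=[1, 0], msg_vec=[1, 0]; VV[1]=max(VV[1],msg_vec) then VV[1][1]++ -> VV[1]=[1, 1]
Event 2: SEND 0->1: VV[0][0]++ -> VV[0]=[2, 0], msg_vec=[2, 0]; VV[1]=max(VV[1],msg_vec) then VV[1][1]++ -> VV[1]=[2, 2]
Event 3: SEND 0->1: VV[0][0]++ -> VV[0]=[3, 0], msg_vec=[3, 0]; VV[1]=max(VV[1],msg_vec) then VV[1][1]++ -> VV[1]=[3, 3]
Event 4: LOCAL 0: VV[0][0]++ -> VV[0]=[4, 0]
Event 5: SEND 0->1: VV[0][0]++ -> VV[0]=[5, 0], msg_vec=[5, 0]; VV[1]=max(VV[1],msg_vec) then VV[1][1]++ -> VV[1]=[5, 4]
Event 6: SEND 1->0: VV[1][1]++ -> VV[1]=[5, 5], msg_vec=[5, 5]; VV[0]=max(VV[0],msg_vec) then VV[0][0]++ -> VV[0]=[6, 5]
Event 7: SEND 0->1: VV[0][0]++ -> VV[0]=[7, 5], msg_vec=[7, 5]; VV[1]=max(VV[1],msg_vec) then VV[1][1]++ -> VV[1]=[7, 6]
Event 8: LOCAL 0: VV[0][0]++ -> VV[0]=[8, 5]
Final vectors: VV[0]=[8, 5]; VV[1]=[7, 6]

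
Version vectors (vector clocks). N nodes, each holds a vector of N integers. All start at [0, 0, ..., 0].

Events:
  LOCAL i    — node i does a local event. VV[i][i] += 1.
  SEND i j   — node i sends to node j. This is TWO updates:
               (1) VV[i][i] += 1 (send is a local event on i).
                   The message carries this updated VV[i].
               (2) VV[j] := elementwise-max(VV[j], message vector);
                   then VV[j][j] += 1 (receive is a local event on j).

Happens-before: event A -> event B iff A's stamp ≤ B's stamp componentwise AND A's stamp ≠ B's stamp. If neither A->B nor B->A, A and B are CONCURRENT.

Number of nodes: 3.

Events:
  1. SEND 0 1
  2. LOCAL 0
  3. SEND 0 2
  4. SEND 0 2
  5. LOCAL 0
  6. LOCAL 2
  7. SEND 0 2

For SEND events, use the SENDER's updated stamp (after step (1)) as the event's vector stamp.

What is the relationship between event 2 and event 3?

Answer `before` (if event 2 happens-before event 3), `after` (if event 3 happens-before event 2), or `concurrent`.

Initial: VV[0]=[0, 0, 0]
Initial: VV[1]=[0, 0, 0]
Initial: VV[2]=[0, 0, 0]
Event 1: SEND 0->1: VV[0][0]++ -> VV[0]=[1, 0, 0], msg_vec=[1, 0, 0]; VV[1]=max(VV[1],msg_vec) then VV[1][1]++ -> VV[1]=[1, 1, 0]
Event 2: LOCAL 0: VV[0][0]++ -> VV[0]=[2, 0, 0]
Event 3: SEND 0->2: VV[0][0]++ -> VV[0]=[3, 0, 0], msg_vec=[3, 0, 0]; VV[2]=max(VV[2],msg_vec) then VV[2][2]++ -> VV[2]=[3, 0, 1]
Event 4: SEND 0->2: VV[0][0]++ -> VV[0]=[4, 0, 0], msg_vec=[4, 0, 0]; VV[2]=max(VV[2],msg_vec) then VV[2][2]++ -> VV[2]=[4, 0, 2]
Event 5: LOCAL 0: VV[0][0]++ -> VV[0]=[5, 0, 0]
Event 6: LOCAL 2: VV[2][2]++ -> VV[2]=[4, 0, 3]
Event 7: SEND 0->2: VV[0][0]++ -> VV[0]=[6, 0, 0], msg_vec=[6, 0, 0]; VV[2]=max(VV[2],msg_vec) then VV[2][2]++ -> VV[2]=[6, 0, 4]
Event 2 stamp: [2, 0, 0]
Event 3 stamp: [3, 0, 0]
[2, 0, 0] <= [3, 0, 0]? True
[3, 0, 0] <= [2, 0, 0]? False
Relation: before

Answer: before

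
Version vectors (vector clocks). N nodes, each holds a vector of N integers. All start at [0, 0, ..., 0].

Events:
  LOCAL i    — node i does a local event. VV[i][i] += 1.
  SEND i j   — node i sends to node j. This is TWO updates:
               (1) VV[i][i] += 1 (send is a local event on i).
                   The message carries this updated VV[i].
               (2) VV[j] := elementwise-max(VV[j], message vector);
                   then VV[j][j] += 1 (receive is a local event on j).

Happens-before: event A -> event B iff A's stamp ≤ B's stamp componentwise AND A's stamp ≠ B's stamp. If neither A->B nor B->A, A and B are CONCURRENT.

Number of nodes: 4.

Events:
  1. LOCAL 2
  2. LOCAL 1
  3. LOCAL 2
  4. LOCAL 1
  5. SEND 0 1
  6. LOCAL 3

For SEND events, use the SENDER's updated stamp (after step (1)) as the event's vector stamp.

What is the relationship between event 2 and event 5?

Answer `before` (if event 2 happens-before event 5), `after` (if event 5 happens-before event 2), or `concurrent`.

Initial: VV[0]=[0, 0, 0, 0]
Initial: VV[1]=[0, 0, 0, 0]
Initial: VV[2]=[0, 0, 0, 0]
Initial: VV[3]=[0, 0, 0, 0]
Event 1: LOCAL 2: VV[2][2]++ -> VV[2]=[0, 0, 1, 0]
Event 2: LOCAL 1: VV[1][1]++ -> VV[1]=[0, 1, 0, 0]
Event 3: LOCAL 2: VV[2][2]++ -> VV[2]=[0, 0, 2, 0]
Event 4: LOCAL 1: VV[1][1]++ -> VV[1]=[0, 2, 0, 0]
Event 5: SEND 0->1: VV[0][0]++ -> VV[0]=[1, 0, 0, 0], msg_vec=[1, 0, 0, 0]; VV[1]=max(VV[1],msg_vec) then VV[1][1]++ -> VV[1]=[1, 3, 0, 0]
Event 6: LOCAL 3: VV[3][3]++ -> VV[3]=[0, 0, 0, 1]
Event 2 stamp: [0, 1, 0, 0]
Event 5 stamp: [1, 0, 0, 0]
[0, 1, 0, 0] <= [1, 0, 0, 0]? False
[1, 0, 0, 0] <= [0, 1, 0, 0]? False
Relation: concurrent

Answer: concurrent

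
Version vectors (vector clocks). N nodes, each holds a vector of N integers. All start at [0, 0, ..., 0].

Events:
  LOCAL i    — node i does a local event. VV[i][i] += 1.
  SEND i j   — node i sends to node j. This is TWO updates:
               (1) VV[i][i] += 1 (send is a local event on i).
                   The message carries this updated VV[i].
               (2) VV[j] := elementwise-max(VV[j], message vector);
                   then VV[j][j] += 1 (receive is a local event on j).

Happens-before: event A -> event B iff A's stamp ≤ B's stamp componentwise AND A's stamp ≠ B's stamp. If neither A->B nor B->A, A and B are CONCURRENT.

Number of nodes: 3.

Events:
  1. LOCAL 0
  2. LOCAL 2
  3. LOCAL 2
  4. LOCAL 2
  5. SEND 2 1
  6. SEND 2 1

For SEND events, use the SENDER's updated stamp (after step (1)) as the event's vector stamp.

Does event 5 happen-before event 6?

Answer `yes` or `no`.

Initial: VV[0]=[0, 0, 0]
Initial: VV[1]=[0, 0, 0]
Initial: VV[2]=[0, 0, 0]
Event 1: LOCAL 0: VV[0][0]++ -> VV[0]=[1, 0, 0]
Event 2: LOCAL 2: VV[2][2]++ -> VV[2]=[0, 0, 1]
Event 3: LOCAL 2: VV[2][2]++ -> VV[2]=[0, 0, 2]
Event 4: LOCAL 2: VV[2][2]++ -> VV[2]=[0, 0, 3]
Event 5: SEND 2->1: VV[2][2]++ -> VV[2]=[0, 0, 4], msg_vec=[0, 0, 4]; VV[1]=max(VV[1],msg_vec) then VV[1][1]++ -> VV[1]=[0, 1, 4]
Event 6: SEND 2->1: VV[2][2]++ -> VV[2]=[0, 0, 5], msg_vec=[0, 0, 5]; VV[1]=max(VV[1],msg_vec) then VV[1][1]++ -> VV[1]=[0, 2, 5]
Event 5 stamp: [0, 0, 4]
Event 6 stamp: [0, 0, 5]
[0, 0, 4] <= [0, 0, 5]? True. Equal? False. Happens-before: True

Answer: yes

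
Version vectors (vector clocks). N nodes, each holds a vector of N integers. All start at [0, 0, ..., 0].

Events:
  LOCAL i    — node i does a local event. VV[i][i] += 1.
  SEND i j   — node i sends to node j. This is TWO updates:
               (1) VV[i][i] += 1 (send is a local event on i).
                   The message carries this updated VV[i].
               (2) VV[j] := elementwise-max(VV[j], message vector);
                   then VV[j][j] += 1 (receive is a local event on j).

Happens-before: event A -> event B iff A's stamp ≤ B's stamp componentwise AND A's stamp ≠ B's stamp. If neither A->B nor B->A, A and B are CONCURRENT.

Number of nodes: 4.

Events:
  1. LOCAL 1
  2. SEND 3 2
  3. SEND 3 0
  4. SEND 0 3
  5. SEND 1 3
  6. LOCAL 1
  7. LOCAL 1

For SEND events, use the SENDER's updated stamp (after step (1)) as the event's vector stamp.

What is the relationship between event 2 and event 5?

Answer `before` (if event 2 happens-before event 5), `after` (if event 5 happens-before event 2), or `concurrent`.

Answer: concurrent

Derivation:
Initial: VV[0]=[0, 0, 0, 0]
Initial: VV[1]=[0, 0, 0, 0]
Initial: VV[2]=[0, 0, 0, 0]
Initial: VV[3]=[0, 0, 0, 0]
Event 1: LOCAL 1: VV[1][1]++ -> VV[1]=[0, 1, 0, 0]
Event 2: SEND 3->2: VV[3][3]++ -> VV[3]=[0, 0, 0, 1], msg_vec=[0, 0, 0, 1]; VV[2]=max(VV[2],msg_vec) then VV[2][2]++ -> VV[2]=[0, 0, 1, 1]
Event 3: SEND 3->0: VV[3][3]++ -> VV[3]=[0, 0, 0, 2], msg_vec=[0, 0, 0, 2]; VV[0]=max(VV[0],msg_vec) then VV[0][0]++ -> VV[0]=[1, 0, 0, 2]
Event 4: SEND 0->3: VV[0][0]++ -> VV[0]=[2, 0, 0, 2], msg_vec=[2, 0, 0, 2]; VV[3]=max(VV[3],msg_vec) then VV[3][3]++ -> VV[3]=[2, 0, 0, 3]
Event 5: SEND 1->3: VV[1][1]++ -> VV[1]=[0, 2, 0, 0], msg_vec=[0, 2, 0, 0]; VV[3]=max(VV[3],msg_vec) then VV[3][3]++ -> VV[3]=[2, 2, 0, 4]
Event 6: LOCAL 1: VV[1][1]++ -> VV[1]=[0, 3, 0, 0]
Event 7: LOCAL 1: VV[1][1]++ -> VV[1]=[0, 4, 0, 0]
Event 2 stamp: [0, 0, 0, 1]
Event 5 stamp: [0, 2, 0, 0]
[0, 0, 0, 1] <= [0, 2, 0, 0]? False
[0, 2, 0, 0] <= [0, 0, 0, 1]? False
Relation: concurrent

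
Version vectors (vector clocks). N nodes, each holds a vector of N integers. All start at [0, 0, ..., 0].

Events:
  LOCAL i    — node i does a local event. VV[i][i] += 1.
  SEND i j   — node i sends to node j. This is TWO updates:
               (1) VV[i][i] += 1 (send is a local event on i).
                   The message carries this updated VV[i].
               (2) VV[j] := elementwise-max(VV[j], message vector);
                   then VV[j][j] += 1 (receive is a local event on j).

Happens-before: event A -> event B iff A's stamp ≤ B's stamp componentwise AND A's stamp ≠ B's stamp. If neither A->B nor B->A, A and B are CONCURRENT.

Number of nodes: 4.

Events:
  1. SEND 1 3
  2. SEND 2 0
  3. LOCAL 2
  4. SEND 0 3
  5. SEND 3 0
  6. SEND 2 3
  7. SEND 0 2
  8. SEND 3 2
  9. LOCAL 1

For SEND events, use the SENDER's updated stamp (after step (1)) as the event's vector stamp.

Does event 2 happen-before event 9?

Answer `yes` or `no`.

Answer: no

Derivation:
Initial: VV[0]=[0, 0, 0, 0]
Initial: VV[1]=[0, 0, 0, 0]
Initial: VV[2]=[0, 0, 0, 0]
Initial: VV[3]=[0, 0, 0, 0]
Event 1: SEND 1->3: VV[1][1]++ -> VV[1]=[0, 1, 0, 0], msg_vec=[0, 1, 0, 0]; VV[3]=max(VV[3],msg_vec) then VV[3][3]++ -> VV[3]=[0, 1, 0, 1]
Event 2: SEND 2->0: VV[2][2]++ -> VV[2]=[0, 0, 1, 0], msg_vec=[0, 0, 1, 0]; VV[0]=max(VV[0],msg_vec) then VV[0][0]++ -> VV[0]=[1, 0, 1, 0]
Event 3: LOCAL 2: VV[2][2]++ -> VV[2]=[0, 0, 2, 0]
Event 4: SEND 0->3: VV[0][0]++ -> VV[0]=[2, 0, 1, 0], msg_vec=[2, 0, 1, 0]; VV[3]=max(VV[3],msg_vec) then VV[3][3]++ -> VV[3]=[2, 1, 1, 2]
Event 5: SEND 3->0: VV[3][3]++ -> VV[3]=[2, 1, 1, 3], msg_vec=[2, 1, 1, 3]; VV[0]=max(VV[0],msg_vec) then VV[0][0]++ -> VV[0]=[3, 1, 1, 3]
Event 6: SEND 2->3: VV[2][2]++ -> VV[2]=[0, 0, 3, 0], msg_vec=[0, 0, 3, 0]; VV[3]=max(VV[3],msg_vec) then VV[3][3]++ -> VV[3]=[2, 1, 3, 4]
Event 7: SEND 0->2: VV[0][0]++ -> VV[0]=[4, 1, 1, 3], msg_vec=[4, 1, 1, 3]; VV[2]=max(VV[2],msg_vec) then VV[2][2]++ -> VV[2]=[4, 1, 4, 3]
Event 8: SEND 3->2: VV[3][3]++ -> VV[3]=[2, 1, 3, 5], msg_vec=[2, 1, 3, 5]; VV[2]=max(VV[2],msg_vec) then VV[2][2]++ -> VV[2]=[4, 1, 5, 5]
Event 9: LOCAL 1: VV[1][1]++ -> VV[1]=[0, 2, 0, 0]
Event 2 stamp: [0, 0, 1, 0]
Event 9 stamp: [0, 2, 0, 0]
[0, 0, 1, 0] <= [0, 2, 0, 0]? False. Equal? False. Happens-before: False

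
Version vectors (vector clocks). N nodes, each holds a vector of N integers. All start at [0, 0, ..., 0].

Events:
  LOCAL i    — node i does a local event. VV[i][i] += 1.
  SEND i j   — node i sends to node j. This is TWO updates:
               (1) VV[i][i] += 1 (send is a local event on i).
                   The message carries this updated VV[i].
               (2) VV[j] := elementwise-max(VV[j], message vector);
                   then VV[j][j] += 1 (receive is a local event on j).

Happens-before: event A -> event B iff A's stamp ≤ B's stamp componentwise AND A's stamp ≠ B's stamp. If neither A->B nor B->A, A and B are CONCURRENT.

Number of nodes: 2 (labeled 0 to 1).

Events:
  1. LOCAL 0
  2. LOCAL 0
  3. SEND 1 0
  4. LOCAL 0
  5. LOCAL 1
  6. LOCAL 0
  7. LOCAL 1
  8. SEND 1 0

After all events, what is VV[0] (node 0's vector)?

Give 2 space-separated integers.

Initial: VV[0]=[0, 0]
Initial: VV[1]=[0, 0]
Event 1: LOCAL 0: VV[0][0]++ -> VV[0]=[1, 0]
Event 2: LOCAL 0: VV[0][0]++ -> VV[0]=[2, 0]
Event 3: SEND 1->0: VV[1][1]++ -> VV[1]=[0, 1], msg_vec=[0, 1]; VV[0]=max(VV[0],msg_vec) then VV[0][0]++ -> VV[0]=[3, 1]
Event 4: LOCAL 0: VV[0][0]++ -> VV[0]=[4, 1]
Event 5: LOCAL 1: VV[1][1]++ -> VV[1]=[0, 2]
Event 6: LOCAL 0: VV[0][0]++ -> VV[0]=[5, 1]
Event 7: LOCAL 1: VV[1][1]++ -> VV[1]=[0, 3]
Event 8: SEND 1->0: VV[1][1]++ -> VV[1]=[0, 4], msg_vec=[0, 4]; VV[0]=max(VV[0],msg_vec) then VV[0][0]++ -> VV[0]=[6, 4]
Final vectors: VV[0]=[6, 4]; VV[1]=[0, 4]

Answer: 6 4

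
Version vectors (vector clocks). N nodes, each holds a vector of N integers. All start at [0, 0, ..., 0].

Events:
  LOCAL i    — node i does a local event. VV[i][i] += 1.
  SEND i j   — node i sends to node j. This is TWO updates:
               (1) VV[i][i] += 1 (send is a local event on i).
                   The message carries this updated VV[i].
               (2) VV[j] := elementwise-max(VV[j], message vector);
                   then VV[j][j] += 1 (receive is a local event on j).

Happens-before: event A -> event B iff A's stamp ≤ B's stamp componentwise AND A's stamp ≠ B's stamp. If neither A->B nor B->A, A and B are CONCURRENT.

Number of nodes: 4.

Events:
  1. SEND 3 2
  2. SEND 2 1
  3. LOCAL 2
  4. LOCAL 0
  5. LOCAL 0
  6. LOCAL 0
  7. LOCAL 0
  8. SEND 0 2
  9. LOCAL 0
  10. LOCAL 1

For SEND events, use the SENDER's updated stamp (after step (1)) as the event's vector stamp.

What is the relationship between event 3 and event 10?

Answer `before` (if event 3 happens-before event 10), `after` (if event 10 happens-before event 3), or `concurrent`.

Initial: VV[0]=[0, 0, 0, 0]
Initial: VV[1]=[0, 0, 0, 0]
Initial: VV[2]=[0, 0, 0, 0]
Initial: VV[3]=[0, 0, 0, 0]
Event 1: SEND 3->2: VV[3][3]++ -> VV[3]=[0, 0, 0, 1], msg_vec=[0, 0, 0, 1]; VV[2]=max(VV[2],msg_vec) then VV[2][2]++ -> VV[2]=[0, 0, 1, 1]
Event 2: SEND 2->1: VV[2][2]++ -> VV[2]=[0, 0, 2, 1], msg_vec=[0, 0, 2, 1]; VV[1]=max(VV[1],msg_vec) then VV[1][1]++ -> VV[1]=[0, 1, 2, 1]
Event 3: LOCAL 2: VV[2][2]++ -> VV[2]=[0, 0, 3, 1]
Event 4: LOCAL 0: VV[0][0]++ -> VV[0]=[1, 0, 0, 0]
Event 5: LOCAL 0: VV[0][0]++ -> VV[0]=[2, 0, 0, 0]
Event 6: LOCAL 0: VV[0][0]++ -> VV[0]=[3, 0, 0, 0]
Event 7: LOCAL 0: VV[0][0]++ -> VV[0]=[4, 0, 0, 0]
Event 8: SEND 0->2: VV[0][0]++ -> VV[0]=[5, 0, 0, 0], msg_vec=[5, 0, 0, 0]; VV[2]=max(VV[2],msg_vec) then VV[2][2]++ -> VV[2]=[5, 0, 4, 1]
Event 9: LOCAL 0: VV[0][0]++ -> VV[0]=[6, 0, 0, 0]
Event 10: LOCAL 1: VV[1][1]++ -> VV[1]=[0, 2, 2, 1]
Event 3 stamp: [0, 0, 3, 1]
Event 10 stamp: [0, 2, 2, 1]
[0, 0, 3, 1] <= [0, 2, 2, 1]? False
[0, 2, 2, 1] <= [0, 0, 3, 1]? False
Relation: concurrent

Answer: concurrent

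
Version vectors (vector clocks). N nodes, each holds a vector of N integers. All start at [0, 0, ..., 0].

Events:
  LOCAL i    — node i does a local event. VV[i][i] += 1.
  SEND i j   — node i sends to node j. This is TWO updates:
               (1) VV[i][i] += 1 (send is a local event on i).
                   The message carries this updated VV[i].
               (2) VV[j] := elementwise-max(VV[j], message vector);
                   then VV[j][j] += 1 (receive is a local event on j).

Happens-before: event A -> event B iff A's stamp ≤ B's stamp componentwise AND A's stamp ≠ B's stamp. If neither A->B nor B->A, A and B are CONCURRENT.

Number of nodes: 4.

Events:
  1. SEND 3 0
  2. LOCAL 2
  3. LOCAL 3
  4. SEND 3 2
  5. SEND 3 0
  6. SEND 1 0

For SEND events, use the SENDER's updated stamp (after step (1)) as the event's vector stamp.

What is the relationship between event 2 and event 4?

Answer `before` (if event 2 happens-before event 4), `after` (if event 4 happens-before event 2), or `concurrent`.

Initial: VV[0]=[0, 0, 0, 0]
Initial: VV[1]=[0, 0, 0, 0]
Initial: VV[2]=[0, 0, 0, 0]
Initial: VV[3]=[0, 0, 0, 0]
Event 1: SEND 3->0: VV[3][3]++ -> VV[3]=[0, 0, 0, 1], msg_vec=[0, 0, 0, 1]; VV[0]=max(VV[0],msg_vec) then VV[0][0]++ -> VV[0]=[1, 0, 0, 1]
Event 2: LOCAL 2: VV[2][2]++ -> VV[2]=[0, 0, 1, 0]
Event 3: LOCAL 3: VV[3][3]++ -> VV[3]=[0, 0, 0, 2]
Event 4: SEND 3->2: VV[3][3]++ -> VV[3]=[0, 0, 0, 3], msg_vec=[0, 0, 0, 3]; VV[2]=max(VV[2],msg_vec) then VV[2][2]++ -> VV[2]=[0, 0, 2, 3]
Event 5: SEND 3->0: VV[3][3]++ -> VV[3]=[0, 0, 0, 4], msg_vec=[0, 0, 0, 4]; VV[0]=max(VV[0],msg_vec) then VV[0][0]++ -> VV[0]=[2, 0, 0, 4]
Event 6: SEND 1->0: VV[1][1]++ -> VV[1]=[0, 1, 0, 0], msg_vec=[0, 1, 0, 0]; VV[0]=max(VV[0],msg_vec) then VV[0][0]++ -> VV[0]=[3, 1, 0, 4]
Event 2 stamp: [0, 0, 1, 0]
Event 4 stamp: [0, 0, 0, 3]
[0, 0, 1, 0] <= [0, 0, 0, 3]? False
[0, 0, 0, 3] <= [0, 0, 1, 0]? False
Relation: concurrent

Answer: concurrent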